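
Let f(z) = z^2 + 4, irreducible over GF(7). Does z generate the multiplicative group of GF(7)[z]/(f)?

No

|GF(7^2)^×| = 7^2 − 1 = 48. Prime factorization: 48 = 2^4·3.
f is primitive ⇔ z has order 48 in GF(7)[z]/(f), i.e. z^(48/q) ≠ 1 for each prime q | 48.
z^(24) mod f = 1
z^(16) mod f = 2.
Since z^(24) = 1, the order of z divides 24 < 48; not primitive.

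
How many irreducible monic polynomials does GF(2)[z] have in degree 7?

18

Gauss's count: N_{2}(7) = (1/7) Σ_{d|7} μ(7/d)·2^d.
Divisors of 7: 1, 7; μ(7/d) for each: -1, 1.
Σ = − 2^1 + 2^7 = 126.
N = 126/7 = 18.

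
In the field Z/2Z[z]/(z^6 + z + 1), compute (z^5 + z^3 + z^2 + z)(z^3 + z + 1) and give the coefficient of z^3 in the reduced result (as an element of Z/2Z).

1

Multiply in Z/2Z[z]: (z^5 + z^3 + z^2 + z)·(z^3 + z + 1) = z^8 + z.
Reduce using z^6 ≡ z + 1 (mod z^6 + z + 1).
Reduced: z^3 + z^2 + z.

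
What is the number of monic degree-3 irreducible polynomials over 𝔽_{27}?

By the necklace-counting formula, N_27(3) = (1/3) Σ_{d|3} μ(3/d)·27^d.
Divisors of 3: 1, 3; μ(3/d) for each: -1, 1.
Σ = − 27^1 + 27^3 = 19656.
N = 19656/3 = 6552.

6552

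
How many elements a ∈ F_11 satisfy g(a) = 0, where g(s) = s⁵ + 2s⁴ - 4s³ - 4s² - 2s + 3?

Evaluate at each of the 11 elements of F_11:
g(0) = 3; g(1) = 7; g(2) = 4; g(3) = 5; g(4) = 1; g(5) = 6; g(6) = 1; g(7) = 10; g(8) = 0 → root; g(9) = 1; g(10) = 6.
Roots: {8}.

1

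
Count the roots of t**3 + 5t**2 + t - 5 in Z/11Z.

1

Write P(t) = t**3 + 5t**2 + t - 5.
Evaluate at each of the 11 elements of Z/11Z:
P(0) = 6; P(1) = 2; P(2) = 3; P(3) = 4; P(4) = 0 → root; P(5) = 8; P(6) = 1; P(7) = 7; P(8) = 10; P(9) = 5; P(10) = 9.
Roots: {4}.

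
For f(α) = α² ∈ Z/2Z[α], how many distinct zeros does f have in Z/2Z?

Evaluate at each of the 2 elements of Z/2Z:
f(0) = 0 → root; f(1) = 1.
Roots: {0}.

1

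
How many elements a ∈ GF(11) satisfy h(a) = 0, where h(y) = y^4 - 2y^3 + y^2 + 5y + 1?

Evaluate at each of the 11 elements of GF(11):
h(0) = 1; h(1) = 6; h(2) = 4; h(3) = 8; h(4) = 0 → root; h(5) = 8; h(6) = 7; h(7) = 7; h(8) = 9; h(9) = 5; h(10) = 0 → root.
Roots: {4, 10}.

2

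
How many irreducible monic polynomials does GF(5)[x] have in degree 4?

150

The number of monic irreducibles of degree 4 over GF(5) is (1/4)·Σ_{d∣4} μ(4/d) 5^d.
Divisors of 4: 1, 2, 4; μ(4/d) for each: 0, -1, 1.
Σ = − 5^2 + 5^4 = 600.
N = 600/4 = 150.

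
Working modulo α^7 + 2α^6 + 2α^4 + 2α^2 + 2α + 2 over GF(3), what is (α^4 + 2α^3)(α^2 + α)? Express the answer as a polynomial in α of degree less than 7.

α^6 + 2α^4

Multiply in GF(3)[α]: (α^4 + 2α^3)·(α^2 + α) = α^6 + 2α^4.
Reduced: α^6 + 2α^4.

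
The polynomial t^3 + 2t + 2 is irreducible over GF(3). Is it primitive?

Write f(t) = t^3 + 2t + 2.
|GF(3^3)^×| = 3^3 − 1 = 26. Prime factorization: 26 = 2·13.
f is primitive ⇔ t has order 26 in GF(3)[t]/(f), i.e. t^(26/q) ≠ 1 for each prime q | 26.
t^(13) mod f = 1
t^(2) mod f = t^2.
Since t^(13) = 1, the order of t divides 13 < 26; not primitive.

No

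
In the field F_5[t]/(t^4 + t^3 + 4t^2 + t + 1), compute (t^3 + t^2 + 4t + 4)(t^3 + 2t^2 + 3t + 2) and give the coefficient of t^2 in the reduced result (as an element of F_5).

Multiply in F_5[t]: (t^3 + t^2 + 4t + 4)·(t^3 + 2t^2 + 3t + 2) = t^6 + 3t^5 + 4t^4 + 2t^3 + 2t^2 + 3.
Reduce using t^4 ≡ 4t^3 + t^2 + 4t + 4 (mod t^4 + t^3 + 4t^2 + t + 1).
Reduced: 2t^2.

2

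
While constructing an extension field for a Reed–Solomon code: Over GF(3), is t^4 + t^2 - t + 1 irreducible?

Write h(t) = t^4 + t^2 - t + 1.
Check for roots in GF(3): h(0) = 1; h(1) = 2; h(2) = 1.
No roots, so no linear factors.
Monic irreducibles of degree 2 over GF(3): t^2 + 1, t^2 + t - 1, t^2 - t - 1.
None of them divide h (all give nonzero remainder).
No irreducible factor of degree ≤ 2 exists, so h is irreducible over GF(3).

Yes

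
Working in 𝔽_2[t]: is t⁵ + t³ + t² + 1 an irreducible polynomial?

Write f(t) = t⁵ + t³ + t² + 1.
Check for roots in 𝔽_2: f(0) = 1; f(1) = 0 → root.
f(1) = 0, so (t − 1) divides f(t); f is reducible.

No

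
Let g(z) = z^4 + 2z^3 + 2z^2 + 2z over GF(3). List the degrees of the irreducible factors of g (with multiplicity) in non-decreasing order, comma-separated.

1, 3

Roots in GF(3): g(0) = 0 → root; g(1) = 1; g(2) = 2.
Linear factors from roots: (z).
Complete factorization: g(z) = (z)·(z^3 + 2z^2 + 2z + 2).
Factor degrees with multiplicity: 1 + 3 = 4.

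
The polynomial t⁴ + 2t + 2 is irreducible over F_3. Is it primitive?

Yes

Write f(t) = t⁴ + 2t + 2.
|GF(3^4)^×| = 3^4 − 1 = 80. Prime factorization: 80 = 2^4·5.
f is primitive ⇔ t has order 80 in GF(3)[t]/(f), i.e. t^(80/q) ≠ 1 for each prime q | 80.
t^(40) mod f = 2.
t^(16) mod f = t³ + 2t + 2.
None equal 1, so t has full order 80; f is primitive.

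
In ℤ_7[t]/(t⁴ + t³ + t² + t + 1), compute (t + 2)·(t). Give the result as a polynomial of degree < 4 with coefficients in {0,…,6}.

Multiply in ℤ_7[t]: (t + 2)·(t) = t² + 2t.
Reduced: t² + 2t.

t^2 + 2t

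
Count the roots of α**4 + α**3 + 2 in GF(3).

Write g(α) = α**4 + α**3 + 2.
Evaluate at each of the 3 elements of GF(3):
g(0) = 2; g(1) = 1; g(2) = 2.
No element is a root.

0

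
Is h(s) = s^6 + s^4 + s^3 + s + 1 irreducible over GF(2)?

Yes

Check for roots in GF(2): h(0) = 1; h(1) = 1.
No roots, so no linear factors.
Monic irreducibles of degree 2 over GF(2): s^2 + s + 1.
None of them divide h (all give nonzero remainder).
Monic irreducibles of degree 3 over GF(2): s^3 + s + 1, s^3 + s^2 + 1.
None of them divide h (all give nonzero remainder).
No irreducible factor of degree ≤ 3 exists, so h is irreducible over GF(2).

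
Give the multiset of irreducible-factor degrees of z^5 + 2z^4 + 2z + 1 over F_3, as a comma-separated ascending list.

Write f(z) = z^5 + 2z^4 + 2z + 1.
Roots in F_3: f(0) = 1; f(1) = 0 → root; f(2) = 0 → root.
Linear factors from roots: (z + 2), (z + 1).
Complete factorization: f(z) = (z + 1)·(z + 2)^2·(z^2 + 1).
Factor degrees with multiplicity: 1 + 1 + 1 + 2 = 5.

1, 1, 1, 2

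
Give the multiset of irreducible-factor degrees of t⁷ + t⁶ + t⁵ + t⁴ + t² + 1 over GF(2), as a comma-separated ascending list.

1, 1, 2, 3

Write f(t) = t⁷ + t⁶ + t⁵ + t⁴ + t² + 1.
Roots in GF(2): f(0) = 1; f(1) = 0 → root.
Linear factors from roots: (t + 1).
Complete factorization: f(t) = (t + 1)^2·(t² + t + 1)·(t³ + t + 1).
Factor degrees with multiplicity: 1 + 1 + 2 + 3 = 7.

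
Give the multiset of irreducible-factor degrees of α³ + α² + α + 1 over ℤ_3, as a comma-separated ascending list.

Write h(α) = α³ + α² + α + 1.
Roots in ℤ_3: h(0) = 1; h(1) = 1; h(2) = 0 → root.
Linear factors from roots: (α + 1).
Complete factorization: h(α) = (α + 1)·(α² + 1).
Factor degrees with multiplicity: 1 + 2 = 3.

1, 2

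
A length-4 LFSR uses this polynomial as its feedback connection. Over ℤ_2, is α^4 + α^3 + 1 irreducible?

Yes

Write m(α) = α^4 + α^3 + 1.
Check for roots in ℤ_2: m(0) = 1; m(1) = 1.
No roots, so no linear factors.
Monic irreducibles of degree 2 over GF(2): α^2 + α + 1.
None of them divide m (all give nonzero remainder).
No irreducible factor of degree ≤ 2 exists, so m is irreducible over GF(2).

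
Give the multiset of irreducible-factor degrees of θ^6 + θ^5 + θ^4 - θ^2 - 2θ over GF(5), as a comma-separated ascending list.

Write g(θ) = θ^6 + θ^5 + θ^4 - θ^2 - 2θ.
Roots in GF(5): g(0) = 0 → root; g(1) = 0 → root; g(2) = 4; g(3) = 3; g(4) = 2.
Linear factors from roots: (θ), (θ - 1).
Complete factorization: g(θ) = (θ)·(θ - 1)·(θ^4 + 2θ^3 - 2θ^2 - 2θ + 2).
Factor degrees with multiplicity: 1 + 1 + 4 = 6.

1, 1, 4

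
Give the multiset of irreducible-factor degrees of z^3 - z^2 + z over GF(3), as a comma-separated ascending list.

Write g(z) = z^3 - z^2 + z.
Roots in GF(3): g(0) = 0 → root; g(1) = 1; g(2) = 0 → root.
Linear factors from roots: (z), (z + 1).
Complete factorization: g(z) = (z)·(z + 1)^2.
Factor degrees with multiplicity: 1 + 1 + 1 = 3.

1, 1, 1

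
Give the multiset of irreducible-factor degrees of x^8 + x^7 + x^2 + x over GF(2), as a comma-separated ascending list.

1, 1, 1, 1, 2, 2

Write g(x) = x^8 + x^7 + x^2 + x.
Roots in GF(2): g(0) = 0 → root; g(1) = 0 → root.
Linear factors from roots: (x), (x + 1).
Complete factorization: g(x) = (x)·(x + 1)^3·(x^2 + x + 1)^2.
Factor degrees with multiplicity: 1 + 1 + 1 + 1 + 2 + 2 = 8.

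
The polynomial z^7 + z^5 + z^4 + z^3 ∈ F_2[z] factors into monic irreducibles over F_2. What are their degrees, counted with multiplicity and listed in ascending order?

Write g(z) = z^7 + z^5 + z^4 + z^3.
Roots in F_2: g(0) = 0 → root; g(1) = 0 → root.
Linear factors from roots: (z), (z + 1).
Complete factorization: g(z) = (z + 1)·(z)^3·(z^3 + z^2 + 1).
Factor degrees with multiplicity: 1 + 1 + 1 + 1 + 3 = 7.

1, 1, 1, 1, 3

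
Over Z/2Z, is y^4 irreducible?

No

Write g(y) = y^4.
Check for roots in Z/2Z: g(0) = 0 → root; g(1) = 1.
g(0) = 0, so (y) divides g(y); g is reducible.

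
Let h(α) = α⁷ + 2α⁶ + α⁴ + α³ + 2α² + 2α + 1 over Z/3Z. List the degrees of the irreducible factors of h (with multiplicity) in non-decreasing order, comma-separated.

7

Roots in Z/3Z: h(0) = 1; h(1) = 1; h(2) = 2.
Complete factorization: h(α) = (α⁷ + 2α⁶ + α⁴ + α³ + 2α² + 2α + 1).
Factor degrees with multiplicity: 7 = 7.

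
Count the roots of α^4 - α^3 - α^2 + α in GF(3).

Write f(α) = α^4 - α^3 - α^2 + α.
Evaluate at each of the 3 elements of GF(3):
f(0) = 0 → root; f(1) = 0 → root; f(2) = 0 → root.
Roots: {0, 1, 2}.

3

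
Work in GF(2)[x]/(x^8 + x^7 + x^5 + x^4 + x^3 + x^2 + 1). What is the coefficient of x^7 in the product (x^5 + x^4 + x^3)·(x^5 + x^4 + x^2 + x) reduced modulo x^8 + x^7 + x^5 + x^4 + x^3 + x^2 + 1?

Multiply in GF(2)[x]: (x^5 + x^4 + x^3)·(x^5 + x^4 + x^2 + x) = x^10 + x^4.
Reduce using x^8 ≡ x^7 + x^5 + x^4 + x^3 + x^2 + 1 (mod x^8 + x^7 + x^5 + x^4 + x^3 + x^2 + 1).
Reduced: x^5 + x + 1.

0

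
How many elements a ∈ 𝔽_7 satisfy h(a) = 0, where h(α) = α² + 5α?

Evaluate at each of the 7 elements of 𝔽_7:
h(0) = 0 → root; h(1) = 6; h(2) = 0 → root; h(3) = 3; h(4) = 1; h(5) = 1; h(6) = 3.
Roots: {0, 2}.

2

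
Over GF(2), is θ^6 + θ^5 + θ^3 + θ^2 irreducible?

Write f(θ) = θ^6 + θ^5 + θ^3 + θ^2.
Check for roots in GF(2): f(0) = 0 → root; f(1) = 0 → root.
f(0) = 0, so (θ) divides f(θ); f is reducible.

No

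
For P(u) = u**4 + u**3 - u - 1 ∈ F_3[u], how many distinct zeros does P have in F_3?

Evaluate at each of the 3 elements of F_3:
P(0) = 2; P(1) = 0 → root; P(2) = 0 → root.
Roots: {1, 2}.

2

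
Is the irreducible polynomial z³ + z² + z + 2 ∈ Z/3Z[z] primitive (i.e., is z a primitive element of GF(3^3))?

Write f(z) = z³ + z² + z + 2.
|GF(3^3)^×| = 3^3 − 1 = 26. Prime factorization: 26 = 2·13.
f is primitive ⇔ z has order 26 in GF(3)[z]/(f), i.e. z^(26/q) ≠ 1 for each prime q | 26.
z^(13) mod f = 1
z^(2) mod f = z².
Since z^(13) = 1, the order of z divides 13 < 26; not primitive.

No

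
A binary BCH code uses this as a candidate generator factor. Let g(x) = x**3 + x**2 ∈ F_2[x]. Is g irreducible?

No

Check for roots in F_2: g(0) = 0 → root; g(1) = 0 → root.
g(0) = 0, so (x) divides g(x); g is reducible.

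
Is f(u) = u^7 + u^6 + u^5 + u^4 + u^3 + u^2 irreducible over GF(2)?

No

Check for roots in GF(2): f(0) = 0 → root; f(1) = 0 → root.
f(0) = 0, so (u) divides f(u); f is reducible.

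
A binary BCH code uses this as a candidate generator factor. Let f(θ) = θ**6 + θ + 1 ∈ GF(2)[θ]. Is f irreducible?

Yes

Check for roots in GF(2): f(0) = 1; f(1) = 1.
No roots, so no linear factors.
Monic irreducibles of degree 2 over GF(2): θ**2 + θ + 1.
None of them divide f (all give nonzero remainder).
Monic irreducibles of degree 3 over GF(2): θ**3 + θ + 1, θ**3 + θ**2 + 1.
None of them divide f (all give nonzero remainder).
No irreducible factor of degree ≤ 3 exists, so f is irreducible over GF(2).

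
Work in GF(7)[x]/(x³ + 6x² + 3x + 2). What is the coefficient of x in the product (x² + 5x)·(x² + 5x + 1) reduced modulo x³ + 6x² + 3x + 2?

5

Multiply in GF(7)[x]: (x² + 5x)·(x² + 5x + 1) = x⁴ + 3x³ + 5x² + 5x.
Reduce using x³ ≡ x² + 4x + 5 (mod x³ + 6x² + 3x + 2).
Reduced: 6x² + 5x + 6.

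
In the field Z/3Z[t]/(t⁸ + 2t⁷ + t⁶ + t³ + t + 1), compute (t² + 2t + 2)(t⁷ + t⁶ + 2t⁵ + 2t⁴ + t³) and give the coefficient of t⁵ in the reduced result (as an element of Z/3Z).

0

Multiply in Z/3Z[t]: (t² + 2t + 2)·(t⁷ + t⁶ + 2t⁵ + 2t⁴ + t³) = t⁹ + 2t⁶ + 2t³.
Reduce using t⁸ ≡ t⁷ + 2t⁶ + 2t³ + 2t + 2 (mod t⁸ + 2t⁷ + t⁶ + t³ + t + 1).
Reduced: t⁶ + 2t⁴ + t³ + 2t² + t + 2.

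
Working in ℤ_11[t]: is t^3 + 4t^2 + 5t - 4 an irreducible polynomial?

Yes

Write g(t) = t^3 + 4t^2 + 5t - 4.
Check each element of ℤ_11 for a root: g(0)=7, g(1)=6, g(2)=8, g(3)=8, g(4)=1, g(5)=4, g(6)=1, g(7)=9, g(8)=1, g(9)=5, g(10)=5.
No roots. A degree-3 polynomial over a field with no linear factor is irreducible.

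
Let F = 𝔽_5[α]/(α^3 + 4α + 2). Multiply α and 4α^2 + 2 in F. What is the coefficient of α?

Multiply in 𝔽_5[α]: (α)·(4α^2 + 2) = 4α^3 + 2α.
Reduce using α^3 ≡ α + 3 (mod α^3 + 4α + 2).
Reduced: α + 2.

1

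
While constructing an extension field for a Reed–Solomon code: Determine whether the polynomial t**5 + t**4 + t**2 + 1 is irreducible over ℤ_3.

Yes

Write h(t) = t**5 + t**4 + t**2 + 1.
Check for roots in ℤ_3: h(0) = 1; h(1) = 1; h(2) = 2.
No roots, so no linear factors.
Monic irreducibles of degree 2 over GF(3): t**2 + 1, t**2 + t + 2, t**2 + 2t + 2.
None of them divide h (all give nonzero remainder).
No irreducible factor of degree ≤ 2 exists, so h is irreducible over GF(3).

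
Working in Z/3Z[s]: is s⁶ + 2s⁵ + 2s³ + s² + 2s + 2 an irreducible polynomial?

Write g(s) = s⁶ + 2s⁵ + 2s³ + s² + 2s + 2.
Check for roots in Z/3Z: g(0) = 2; g(1) = 1; g(2) = 1.
No roots, so no linear factors.
Monic irreducibles of degree 2 over GF(3): s² + 1, s² + s + 2, s² + 2s + 2.
None of them divide g (all give nonzero remainder).
Degree-3 irreducible divisors: test the 8 monic irreducibles of degree 3 over GF(3).
None of them divide g (all give nonzero remainder).
No irreducible factor of degree ≤ 3 exists, so g is irreducible over GF(3).

Yes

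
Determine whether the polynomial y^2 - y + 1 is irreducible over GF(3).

No

Write m(y) = y^2 - y + 1.
Check for roots in GF(3): m(0) = 1; m(1) = 1; m(2) = 0 → root.
m(2) = 0, so (y − 2) divides m(y); m is reducible.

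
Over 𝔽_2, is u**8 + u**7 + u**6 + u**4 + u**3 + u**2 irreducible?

No

Write f(u) = u**8 + u**7 + u**6 + u**4 + u**3 + u**2.
Check for roots in 𝔽_2: f(0) = 0 → root; f(1) = 0 → root.
f(0) = 0, so (u) divides f(u); f is reducible.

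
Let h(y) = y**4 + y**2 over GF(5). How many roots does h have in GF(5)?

3

Evaluate at each of the 5 elements of GF(5):
h(0) = 0 → root; h(1) = 2; h(2) = 0 → root; h(3) = 0 → root; h(4) = 2.
Roots: {0, 2, 3}.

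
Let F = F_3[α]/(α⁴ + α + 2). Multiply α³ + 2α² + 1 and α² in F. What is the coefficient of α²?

Multiply in F_3[α]: (α³ + 2α² + 1)·(α²) = α⁵ + 2α⁴ + α².
Reduce using α⁴ ≡ 2α + 1 (mod α⁴ + α + 2).
Reduced: 2α + 2.

0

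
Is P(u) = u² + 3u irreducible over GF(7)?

No

Check for roots in GF(7): P(0) = 0 → root; P(1) = 4; P(2) = 3; P(3) = 4; P(4) = 0 → root; P(5) = 5; P(6) = 5.
P(0) = 0, so (u) divides P(u); P is reducible.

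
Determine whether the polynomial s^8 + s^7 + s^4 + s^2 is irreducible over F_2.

No

Write P(s) = s^8 + s^7 + s^4 + s^2.
Check for roots in F_2: P(0) = 0 → root; P(1) = 0 → root.
P(0) = 0, so (s) divides P(s); P is reducible.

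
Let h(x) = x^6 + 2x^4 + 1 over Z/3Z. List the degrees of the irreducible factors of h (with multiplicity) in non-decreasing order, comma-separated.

6

Roots in Z/3Z: h(0) = 1; h(1) = 1; h(2) = 1.
Complete factorization: h(x) = (x^6 + 2x^4 + 1).
Factor degrees with multiplicity: 6 = 6.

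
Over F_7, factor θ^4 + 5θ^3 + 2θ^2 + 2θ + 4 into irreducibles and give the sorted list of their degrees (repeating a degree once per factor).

1, 1, 2

Write f(θ) = θ^4 + 5θ^3 + 2θ^2 + 2θ + 4.
Linear factors from roots: (θ + 6), (θ + 1).
Complete factorization: f(θ) = (θ + 1)·(θ + 6)·(θ^2 + 5θ + 3).
Factor degrees with multiplicity: 1 + 1 + 2 = 4.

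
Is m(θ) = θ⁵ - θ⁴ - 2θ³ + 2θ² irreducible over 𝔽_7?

Check for roots in 𝔽_7: m(0) = 0 → root; m(1) = 0 → root; m(2) = 1; m(3) = 0 → root; m(4) = 0 → root; m(5) = 4; m(6) = 2.
m(0) = 0, so (θ) divides m(θ); m is reducible.

No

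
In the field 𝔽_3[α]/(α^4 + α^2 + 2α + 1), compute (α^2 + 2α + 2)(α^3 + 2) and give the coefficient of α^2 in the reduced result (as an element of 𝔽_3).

1

Multiply in 𝔽_3[α]: (α^2 + 2α + 2)·(α^3 + 2) = α^5 + 2α^4 + 2α^3 + 2α^2 + α + 1.
Reduce using α^4 ≡ 2α^2 + α + 2 (mod α^4 + α^2 + 2α + 1).
Reduced: α^3 + α^2 + 2α + 2.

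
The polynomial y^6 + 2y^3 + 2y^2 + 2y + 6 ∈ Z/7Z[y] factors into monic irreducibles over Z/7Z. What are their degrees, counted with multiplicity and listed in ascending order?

Write g(y) = y^6 + 2y^3 + 2y^2 + 2y + 6.
Linear factors from roots: (y + 5), (y + 3).
Complete factorization: g(y) = (y + 5)·(y + 3)^2·(y^3 + 3y^2 + 5y + 2).
Factor degrees with multiplicity: 1 + 1 + 1 + 3 = 6.

1, 1, 1, 3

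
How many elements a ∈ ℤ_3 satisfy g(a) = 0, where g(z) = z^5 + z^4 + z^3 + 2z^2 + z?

3

Evaluate at each of the 3 elements of ℤ_3:
g(0) = 0 → root; g(1) = 0 → root; g(2) = 0 → root.
Roots: {0, 1, 2}.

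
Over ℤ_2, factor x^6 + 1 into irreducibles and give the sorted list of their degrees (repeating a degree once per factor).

Write f(x) = x^6 + 1.
Roots in ℤ_2: f(0) = 1; f(1) = 0 → root.
Linear factors from roots: (x + 1).
Complete factorization: f(x) = (x + 1)^2·(x^2 + x + 1)^2.
Factor degrees with multiplicity: 1 + 1 + 2 + 2 = 6.

1, 1, 2, 2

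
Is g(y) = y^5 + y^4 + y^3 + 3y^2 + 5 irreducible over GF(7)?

Check for roots in GF(7): g(0) = 5; g(1) = 4; g(2) = 3; g(3) = 5; g(4) = 4; g(5) = 0 → root; g(6) = 0 → root.
g(5) = 0, so (y − 5) divides g(y); g is reducible.

No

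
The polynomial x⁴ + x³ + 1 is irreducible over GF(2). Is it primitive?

Write f(x) = x⁴ + x³ + 1.
|GF(2^4)^×| = 2^4 − 1 = 15. Prime factorization: 15 = 3·5.
f is primitive ⇔ x has order 15 in GF(2)[x]/(f), i.e. x^(15/q) ≠ 1 for each prime q | 15.
x^(5) mod f = x³ + x + 1.
x^(3) mod f = x³.
None equal 1, so x has full order 15; f is primitive.

Yes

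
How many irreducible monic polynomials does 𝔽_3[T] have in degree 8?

x^(3^8) − x is the product of all monic irreducibles of degree dividing 8; Möbius inversion gives N = (1/8) Σ μ(8/d)·3^d.
Divisors of 8: 1, 2, 4, 8; μ(8/d) for each: 0, 0, -1, 1.
Σ = − 3^4 + 3^8 = 6480.
N = 6480/8 = 810.

810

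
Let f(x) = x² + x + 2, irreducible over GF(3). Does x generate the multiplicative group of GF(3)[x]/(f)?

|GF(3^2)^×| = 3^2 − 1 = 8. Prime factorization: 8 = 2^3.
f is primitive ⇔ x has order 8 in GF(3)[x]/(f), i.e. x^(8/q) ≠ 1 for each prime q | 8.
x^(4) mod f = 2.
None equal 1, so x has full order 8; f is primitive.

Yes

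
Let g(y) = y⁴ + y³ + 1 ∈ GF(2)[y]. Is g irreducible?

Check for roots in GF(2): g(0) = 1; g(1) = 1.
No roots, so no linear factors.
Monic irreducibles of degree 2 over GF(2): y² + y + 1.
None of them divide g (all give nonzero remainder).
No irreducible factor of degree ≤ 2 exists, so g is irreducible over GF(2).

Yes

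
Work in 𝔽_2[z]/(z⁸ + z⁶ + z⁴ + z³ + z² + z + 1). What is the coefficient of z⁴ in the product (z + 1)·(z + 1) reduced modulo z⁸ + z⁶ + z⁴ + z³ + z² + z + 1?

0

Multiply in 𝔽_2[z]: (z + 1)·(z + 1) = z² + 1.
Reduced: z² + 1.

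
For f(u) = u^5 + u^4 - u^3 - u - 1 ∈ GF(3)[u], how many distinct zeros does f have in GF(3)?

0

Evaluate at each of the 3 elements of GF(3):
f(0) = 2; f(1) = 2; f(2) = 1.
No element is a root.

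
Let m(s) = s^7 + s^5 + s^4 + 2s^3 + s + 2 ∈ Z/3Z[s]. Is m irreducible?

Check for roots in Z/3Z: m(0) = 2; m(1) = 2; m(2) = 1.
No roots, so no linear factors.
Monic irreducibles of degree 2 over GF(3): s^2 + 1, s^2 + s + 2, s^2 + 2s + 2.
None of them divide m (all give nonzero remainder).
Degree-3 irreducible divisors: test the 8 monic irreducibles of degree 3 over GF(3).
None of them divide m (all give nonzero remainder).
No irreducible factor of degree ≤ 3 exists, so m is irreducible over GF(3).

Yes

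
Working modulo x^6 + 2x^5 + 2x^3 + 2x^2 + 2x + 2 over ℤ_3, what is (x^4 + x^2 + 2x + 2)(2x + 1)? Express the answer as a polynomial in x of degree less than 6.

Multiply in ℤ_3[x]: (x^4 + x^2 + 2x + 2)·(2x + 1) = 2x^5 + x^4 + 2x^3 + 2x^2 + 2.
Reduced: 2x^5 + x^4 + 2x^3 + 2x^2 + 2.

2x^5 + x^4 + 2x^3 + 2x^2 + 2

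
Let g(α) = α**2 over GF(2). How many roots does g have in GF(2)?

Evaluate at each of the 2 elements of GF(2):
g(0) = 0 → root; g(1) = 1.
Roots: {0}.

1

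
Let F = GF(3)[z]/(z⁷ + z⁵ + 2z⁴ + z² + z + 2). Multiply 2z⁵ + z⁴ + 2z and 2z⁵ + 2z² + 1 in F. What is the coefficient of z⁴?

1

Multiply in GF(3)[z]: (2z⁵ + z⁴ + 2z)·(2z⁵ + 2z² + 1) = z¹⁰ + 2z⁹ + z⁷ + 2z⁵ + z⁴ + z³ + 2z.
Reduce using z⁷ ≡ 2z⁵ + z⁴ + 2z² + 2z + 1 (mod z⁷ + z⁵ + 2z⁴ + z² + z + 2).
Reduced: z⁴ + z³ + z.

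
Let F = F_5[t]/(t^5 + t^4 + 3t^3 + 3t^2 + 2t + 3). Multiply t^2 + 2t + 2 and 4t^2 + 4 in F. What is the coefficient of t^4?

4

Multiply in F_5[t]: (t^2 + 2t + 2)·(4t^2 + 4) = 4t^4 + 3t^3 + 2t^2 + 3t + 3.
Reduced: 4t^4 + 3t^3 + 2t^2 + 3t + 3.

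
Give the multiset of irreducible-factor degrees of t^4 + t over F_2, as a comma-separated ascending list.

1, 1, 2

Write f(t) = t^4 + t.
Roots in F_2: f(0) = 0 → root; f(1) = 0 → root.
Linear factors from roots: (t), (t + 1).
Complete factorization: f(t) = (t)·(t + 1)·(t^2 + t + 1).
Factor degrees with multiplicity: 1 + 1 + 2 = 4.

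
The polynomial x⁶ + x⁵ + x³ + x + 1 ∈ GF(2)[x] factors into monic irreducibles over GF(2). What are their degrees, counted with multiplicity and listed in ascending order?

2, 2, 2

Write g(x) = x⁶ + x⁵ + x³ + x + 1.
Roots in GF(2): g(0) = 1; g(1) = 1.
Complete factorization: g(x) = (x² + x + 1)^3.
Factor degrees with multiplicity: 2 + 2 + 2 = 6.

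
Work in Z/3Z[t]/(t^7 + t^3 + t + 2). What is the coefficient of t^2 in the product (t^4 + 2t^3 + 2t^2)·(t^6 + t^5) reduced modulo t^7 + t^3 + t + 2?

Multiply in Z/3Z[t]: (t^4 + 2t^3 + 2t^2)·(t^6 + t^5) = t^10 + t^8 + 2t^7.
Reduce using t^7 ≡ 2t^3 + 2t + 1 (mod t^7 + t^3 + t + 2).
Reduced: 2t^6 + t^4 + 2t^3 + 2t^2 + 2t + 2.

2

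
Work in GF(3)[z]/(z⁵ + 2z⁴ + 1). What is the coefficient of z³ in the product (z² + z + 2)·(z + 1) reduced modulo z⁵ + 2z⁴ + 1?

Multiply in GF(3)[z]: (z² + z + 2)·(z + 1) = z³ + 2z² + 2.
Reduced: z³ + 2z² + 2.

1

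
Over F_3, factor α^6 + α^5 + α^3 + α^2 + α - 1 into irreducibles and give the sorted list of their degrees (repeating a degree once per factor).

Write h(α) = α^6 + α^5 + α^3 + α^2 + α - 1.
Roots in F_3: h(0) = 2; h(1) = 1; h(2) = 1.
Complete factorization: h(α) = (α^6 + α^5 + α^3 + α^2 + α - 1).
Factor degrees with multiplicity: 6 = 6.

6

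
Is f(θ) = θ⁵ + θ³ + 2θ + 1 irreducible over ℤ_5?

No

Check for roots in ℤ_5: f(0) = 1; f(1) = 0 → root; f(2) = 0 → root; f(3) = 2; f(4) = 2.
f(1) = 0, so (θ − 1) divides f(θ); f is reducible.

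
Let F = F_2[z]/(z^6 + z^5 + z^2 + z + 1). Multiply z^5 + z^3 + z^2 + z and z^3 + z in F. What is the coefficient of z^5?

Multiply in F_2[z]: (z^5 + z^3 + z^2 + z)·(z^3 + z) = z^8 + z^5 + z^3 + z^2.
Reduce using z^6 ≡ z^5 + z^2 + z + 1 (mod z^6 + z^5 + z^2 + z + 1).
Reduced: z^4 + z^3 + 1.

0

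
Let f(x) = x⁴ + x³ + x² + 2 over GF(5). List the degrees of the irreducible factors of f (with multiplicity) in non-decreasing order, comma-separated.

1, 1, 2

Roots in GF(5): f(0) = 2; f(1) = 0 → root; f(2) = 0 → root; f(3) = 4; f(4) = 3.
Linear factors from roots: (x + 4), (x + 3).
Complete factorization: f(x) = (x + 3)·(x + 4)·(x² + 4x + 1).
Factor degrees with multiplicity: 1 + 1 + 2 = 4.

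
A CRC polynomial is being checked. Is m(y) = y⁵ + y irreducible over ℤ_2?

No

Check for roots in ℤ_2: m(0) = 0 → root; m(1) = 0 → root.
m(0) = 0, so (y) divides m(y); m is reducible.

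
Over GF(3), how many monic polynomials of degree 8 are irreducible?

The number of monic irreducibles of degree 8 over GF(3) is (1/8)·Σ_{d∣8} μ(8/d) 3^d.
Divisors of 8: 1, 2, 4, 8; μ(8/d) for each: 0, 0, -1, 1.
Σ = − 3^4 + 3^8 = 6480.
N = 6480/8 = 810.

810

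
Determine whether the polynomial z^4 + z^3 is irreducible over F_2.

No

Write g(z) = z^4 + z^3.
Check for roots in F_2: g(0) = 0 → root; g(1) = 0 → root.
g(0) = 0, so (z) divides g(z); g is reducible.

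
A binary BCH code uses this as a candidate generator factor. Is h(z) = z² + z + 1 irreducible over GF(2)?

Check for roots in GF(2): h(0) = 1; h(1) = 1.
No roots. A degree-2 polynomial over a field with no linear factor is irreducible.

Yes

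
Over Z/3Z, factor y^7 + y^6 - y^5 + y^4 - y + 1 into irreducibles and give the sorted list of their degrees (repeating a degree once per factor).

7

Write h(y) = y^7 + y^6 - y^5 + y^4 - y + 1.
Roots in Z/3Z: h(0) = 1; h(1) = 2; h(2) = 1.
Complete factorization: h(y) = (y^7 + y^6 - y^5 + y^4 - y + 1).
Factor degrees with multiplicity: 7 = 7.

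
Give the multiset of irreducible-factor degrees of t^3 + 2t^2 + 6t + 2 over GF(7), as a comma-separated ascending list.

Write h(t) = t^3 + 2t^2 + 6t + 2.
Complete factorization: h(t) = (t^3 + 2t^2 + 6t + 2).
Factor degrees with multiplicity: 3 = 3.

3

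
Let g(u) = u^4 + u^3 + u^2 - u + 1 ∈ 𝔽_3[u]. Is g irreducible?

No

Check for roots in 𝔽_3: g(0) = 1; g(1) = 0 → root; g(2) = 0 → root.
g(1) = 0, so (u − 1) divides g(u); g is reducible.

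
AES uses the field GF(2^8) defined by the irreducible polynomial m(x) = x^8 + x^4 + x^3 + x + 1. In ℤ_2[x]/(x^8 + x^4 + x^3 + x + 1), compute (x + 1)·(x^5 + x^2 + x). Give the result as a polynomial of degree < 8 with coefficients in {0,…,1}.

Multiply in ℤ_2[x]: (x + 1)·(x^5 + x^2 + x) = x^6 + x^5 + x^3 + x.
Reduced: x^6 + x^5 + x^3 + x.

x^6 + x^5 + x^3 + x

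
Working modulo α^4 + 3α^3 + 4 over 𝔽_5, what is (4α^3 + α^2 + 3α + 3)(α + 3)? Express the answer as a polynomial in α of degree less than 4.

Multiply in 𝔽_5[α]: (4α^3 + α^2 + 3α + 3)·(α + 3) = 4α^4 + 3α^3 + α^2 + 2α + 4.
Reduce using α^4 ≡ 2α^3 + 1 (mod α^4 + 3α^3 + 4).
Reduced: α^3 + α^2 + 2α + 3.

α^3 + α^2 + 2α + 3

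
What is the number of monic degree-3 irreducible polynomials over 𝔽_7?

112

The number of monic irreducibles of degree 3 over GF(7) is (1/3)·Σ_{d∣3} μ(3/d) 7^d.
Divisors of 3: 1, 3; μ(3/d) for each: -1, 1.
Σ = − 7^1 + 7^3 = 336.
N = 336/3 = 112.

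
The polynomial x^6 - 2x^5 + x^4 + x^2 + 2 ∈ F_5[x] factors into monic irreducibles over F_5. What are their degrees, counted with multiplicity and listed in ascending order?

Write h(x) = x^6 - 2x^5 + x^4 + x^2 + 2.
Roots in F_5: h(0) = 2; h(1) = 3; h(2) = 2; h(3) = 0 → root; h(4) = 2.
Linear factors from roots: (x + 2).
Complete factorization: h(x) = (x + 2)·(x^2 - 2x - 2)·(x^3 - 2x^2 + 2x + 2).
Factor degrees with multiplicity: 1 + 2 + 3 = 6.

1, 2, 3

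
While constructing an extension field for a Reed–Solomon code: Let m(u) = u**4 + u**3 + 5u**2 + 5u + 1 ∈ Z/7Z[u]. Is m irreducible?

Check for roots in Z/7Z: m(0) = 1; m(1) = 6; m(2) = 6; m(3) = 1; m(4) = 1; m(5) = 5; m(6) = 1.
No roots, so no linear factors.
Degree-2 irreducible divisors: test the 21 monic irreducibles of degree 2 over GF(7).
None of them divide m (all give nonzero remainder).
No irreducible factor of degree ≤ 2 exists, so m is irreducible over GF(7).

Yes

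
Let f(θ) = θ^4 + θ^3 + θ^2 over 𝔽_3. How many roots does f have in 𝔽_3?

2

Evaluate at each of the 3 elements of 𝔽_3:
f(0) = 0 → root; f(1) = 0 → root; f(2) = 1.
Roots: {0, 1}.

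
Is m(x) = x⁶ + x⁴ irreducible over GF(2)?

Check for roots in GF(2): m(0) = 0 → root; m(1) = 0 → root.
m(0) = 0, so (x) divides m(x); m is reducible.

No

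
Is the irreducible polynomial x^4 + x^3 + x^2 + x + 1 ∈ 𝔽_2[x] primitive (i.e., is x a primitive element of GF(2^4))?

Write f(x) = x^4 + x^3 + x^2 + x + 1.
|GF(2^4)^×| = 2^4 − 1 = 15. Prime factorization: 15 = 3·5.
f is primitive ⇔ x has order 15 in GF(2)[x]/(f), i.e. x^(15/q) ≠ 1 for each prime q | 15.
x^(5) mod f = 1
x^(3) mod f = x^3.
Since x^(5) = 1, the order of x divides 5 < 15; not primitive.

No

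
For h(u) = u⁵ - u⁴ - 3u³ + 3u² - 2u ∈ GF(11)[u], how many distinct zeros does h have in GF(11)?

3

Evaluate at each of the 11 elements of GF(11):
h(0) = 0 → root; h(1) = 9; h(2) = 0 → root; h(3) = 3; h(4) = 0 → root; h(5) = 1; h(6) = 10; h(7) = 2; h(8) = 10; h(9) = 3; h(10) = 6.
Roots: {0, 2, 4}.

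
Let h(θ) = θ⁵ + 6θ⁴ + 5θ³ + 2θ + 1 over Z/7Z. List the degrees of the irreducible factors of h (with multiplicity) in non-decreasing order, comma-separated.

1, 2, 2

Linear factors from roots: (θ + 2).
Complete factorization: h(θ) = (θ + 2)·(θ² + 5θ + 3)·(θ² + 6θ + 6).
Factor degrees with multiplicity: 1 + 2 + 2 = 5.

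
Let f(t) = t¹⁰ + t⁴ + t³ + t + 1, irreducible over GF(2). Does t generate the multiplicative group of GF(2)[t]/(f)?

Yes

|GF(2^10)^×| = 2^10 − 1 = 1023. Prime factorization: 1023 = 3·11·31.
f is primitive ⇔ t has order 1023 in GF(2)[t]/(f), i.e. t^(1023/q) ≠ 1 for each prime q | 1023.
t^(341) mod f = t⁹ + t⁶ + t⁵ + t⁴ + t³ + t².
t^(93) mod f = t⁹ + t² + t + 1.
t^(33) mod f = t⁹ + t⁸ + t⁷ + t⁴ + t³ + t² + 1.
None equal 1, so t has full order 1023; f is primitive.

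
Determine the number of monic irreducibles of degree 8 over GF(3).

Gauss's count: N_{3}(8) = (1/8) Σ_{d|8} μ(8/d)·3^d.
Divisors of 8: 1, 2, 4, 8; μ(8/d) for each: 0, 0, -1, 1.
Σ = − 3^4 + 3^8 = 6480.
N = 6480/8 = 810.

810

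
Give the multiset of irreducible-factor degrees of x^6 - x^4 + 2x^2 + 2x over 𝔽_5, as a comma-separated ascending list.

1, 1, 1, 1, 2

Write h(x) = x^6 - x^4 + 2x^2 + 2x.
Roots in 𝔽_5: h(0) = 0 → root; h(1) = 4; h(2) = 0 → root; h(3) = 2; h(4) = 0 → root.
Linear factors from roots: (x), (x - 2), (x + 1).
Complete factorization: h(x) = (x)·(x + 1)·(x - 2)^2·(x^2 - 2x - 2).
Factor degrees with multiplicity: 1 + 1 + 1 + 1 + 2 = 6.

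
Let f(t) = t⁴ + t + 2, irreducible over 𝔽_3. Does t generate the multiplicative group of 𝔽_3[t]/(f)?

Yes

|GF(3^4)^×| = 3^4 − 1 = 80. Prime factorization: 80 = 2^4·5.
f is primitive ⇔ t has order 80 in GF(3)[t]/(f), i.e. t^(80/q) ≠ 1 for each prime q | 80.
t^(40) mod f = 2.
t^(16) mod f = 2t³ + t + 2.
None equal 1, so t has full order 80; f is primitive.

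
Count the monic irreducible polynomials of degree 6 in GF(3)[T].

The number of monic irreducibles of degree 6 over GF(3) is (1/6)·Σ_{d∣6} μ(6/d) 3^d.
Divisors of 6: 1, 2, 3, 6; μ(6/d) for each: 1, -1, -1, 1.
Σ = 3^1 − 3^2 − 3^3 + 3^6 = 696.
N = 696/6 = 116.

116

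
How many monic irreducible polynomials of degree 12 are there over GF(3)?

44220

Gauss's count: N_{3}(12) = (1/12) Σ_{d|12} μ(12/d)·3^d.
Divisors of 12: 1, 2, 3, 4, 6, 12; μ(12/d) for each: 0, 1, 0, -1, -1, 1.
Σ = 3^2 − 3^4 − 3^6 + 3^12 = 530640.
N = 530640/12 = 44220.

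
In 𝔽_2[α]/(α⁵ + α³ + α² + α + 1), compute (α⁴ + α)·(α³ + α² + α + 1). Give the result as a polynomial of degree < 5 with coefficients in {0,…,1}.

α^3 + α^2

Multiply in 𝔽_2[α]: (α⁴ + α)·(α³ + α² + α + 1) = α⁷ + α⁶ + α⁵ + α³ + α² + α.
Reduce using α⁵ ≡ α³ + α² + α + 1 (mod α⁵ + α³ + α² + α + 1).
Reduced: α³ + α².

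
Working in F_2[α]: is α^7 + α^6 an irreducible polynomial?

Write g(α) = α^7 + α^6.
Check for roots in F_2: g(0) = 0 → root; g(1) = 0 → root.
g(0) = 0, so (α) divides g(α); g is reducible.

No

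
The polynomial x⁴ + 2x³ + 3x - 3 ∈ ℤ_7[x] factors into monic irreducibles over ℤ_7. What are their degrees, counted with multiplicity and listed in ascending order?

Write f(x) = x⁴ + 2x³ + 3x - 3.
Linear factors from roots: (x - 2), (x + 1).
Complete factorization: f(x) = (x + 1)·(x - 2)·(x² + 3x - 2).
Factor degrees with multiplicity: 1 + 1 + 2 = 4.

1, 1, 2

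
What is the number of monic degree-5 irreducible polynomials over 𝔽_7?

3360

The number of monic irreducibles of degree 5 over GF(7) is (1/5)·Σ_{d∣5} μ(5/d) 7^d.
Divisors of 5: 1, 5; μ(5/d) for each: -1, 1.
Σ = − 7^1 + 7^5 = 16800.
N = 16800/5 = 3360.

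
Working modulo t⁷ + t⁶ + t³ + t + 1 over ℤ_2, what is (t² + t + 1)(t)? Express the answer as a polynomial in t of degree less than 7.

Multiply in ℤ_2[t]: (t² + t + 1)·(t) = t³ + t² + t.
Reduced: t³ + t² + t.

t^3 + t^2 + t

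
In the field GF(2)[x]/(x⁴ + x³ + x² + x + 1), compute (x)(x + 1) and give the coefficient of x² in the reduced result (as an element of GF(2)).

1

Multiply in GF(2)[x]: (x)·(x + 1) = x² + x.
Reduced: x² + x.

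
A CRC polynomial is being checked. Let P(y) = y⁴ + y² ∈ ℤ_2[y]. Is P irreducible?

No

Check for roots in ℤ_2: P(0) = 0 → root; P(1) = 0 → root.
P(0) = 0, so (y) divides P(y); P is reducible.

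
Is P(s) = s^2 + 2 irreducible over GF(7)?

Yes

Check for roots in GF(7): P(0) = 2; P(1) = 3; P(2) = 6; P(3) = 4; P(4) = 4; P(5) = 6; P(6) = 3.
No roots. A degree-2 polynomial over a field with no linear factor is irreducible.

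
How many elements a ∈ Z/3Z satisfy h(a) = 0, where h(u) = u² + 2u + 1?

Evaluate at each of the 3 elements of Z/3Z:
h(0) = 1; h(1) = 1; h(2) = 0 → root.
Roots: {2}.

1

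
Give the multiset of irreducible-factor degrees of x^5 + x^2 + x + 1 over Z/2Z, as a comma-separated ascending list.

1, 1, 3

Write f(x) = x^5 + x^2 + x + 1.
Roots in Z/2Z: f(0) = 1; f(1) = 0 → root.
Linear factors from roots: (x + 1).
Complete factorization: f(x) = (x + 1)^2·(x^3 + x + 1).
Factor degrees with multiplicity: 1 + 1 + 3 = 5.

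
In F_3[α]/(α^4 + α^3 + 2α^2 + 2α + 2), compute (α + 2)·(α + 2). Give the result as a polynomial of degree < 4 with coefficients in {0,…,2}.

Multiply in F_3[α]: (α + 2)·(α + 2) = α^2 + α + 1.
Reduced: α^2 + α + 1.

α^2 + α + 1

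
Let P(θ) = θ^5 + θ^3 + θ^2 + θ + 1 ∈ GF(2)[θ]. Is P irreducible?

Yes

Check for roots in GF(2): P(0) = 1; P(1) = 1.
No roots, so no linear factors.
Monic irreducibles of degree 2 over GF(2): θ^2 + θ + 1.
None of them divide P (all give nonzero remainder).
No irreducible factor of degree ≤ 2 exists, so P is irreducible over GF(2).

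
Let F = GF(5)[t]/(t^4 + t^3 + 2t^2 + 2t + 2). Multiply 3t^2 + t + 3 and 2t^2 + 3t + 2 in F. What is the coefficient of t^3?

Multiply in GF(5)[t]: (3t^2 + t + 3)·(2t^2 + 3t + 2) = t^4 + t^3 + t + 1.
Reduce using t^4 ≡ 4t^3 + 3t^2 + 3t + 3 (mod t^4 + t^3 + 2t^2 + 2t + 2).
Reduced: 3t^2 + 4t + 4.

0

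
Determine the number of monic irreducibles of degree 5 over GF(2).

x^(2^5) − x is the product of all monic irreducibles of degree dividing 5; Möbius inversion gives N = (1/5) Σ μ(5/d)·2^d.
Divisors of 5: 1, 5; μ(5/d) for each: -1, 1.
Σ = − 2^1 + 2^5 = 30.
N = 30/5 = 6.

6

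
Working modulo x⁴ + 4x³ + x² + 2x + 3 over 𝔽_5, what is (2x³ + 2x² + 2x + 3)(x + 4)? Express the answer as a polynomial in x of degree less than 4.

2x^3 + 3x^2 + 2x + 1

Multiply in 𝔽_5[x]: (2x³ + 2x² + 2x + 3)·(x + 4) = 2x⁴ + x + 2.
Reduce using x⁴ ≡ x³ + 4x² + 3x + 2 (mod x⁴ + 4x³ + x² + 2x + 3).
Reduced: 2x³ + 3x² + 2x + 1.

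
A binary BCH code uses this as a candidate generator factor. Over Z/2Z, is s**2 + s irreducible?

No

Write f(s) = s**2 + s.
Check for roots in Z/2Z: f(0) = 0 → root; f(1) = 0 → root.
f(0) = 0, so (s) divides f(s); f is reducible.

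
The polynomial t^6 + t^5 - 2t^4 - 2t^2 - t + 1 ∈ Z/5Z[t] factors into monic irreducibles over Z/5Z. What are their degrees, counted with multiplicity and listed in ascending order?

Write f(t) = t^6 + t^5 - 2t^4 - 2t^2 - t + 1.
Roots in Z/5Z: f(0) = 1; f(1) = 3; f(2) = 0 → root; f(3) = 0 → root; f(4) = 3.
Linear factors from roots: (t - 2), (t + 2).
Complete factorization: f(t) = (t + 2)·(t - 2)·(t^2 - 2t - 1)^2.
Factor degrees with multiplicity: 1 + 1 + 2 + 2 = 6.

1, 1, 2, 2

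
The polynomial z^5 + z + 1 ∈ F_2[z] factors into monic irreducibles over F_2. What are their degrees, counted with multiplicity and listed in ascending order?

2, 3

Write h(z) = z^5 + z + 1.
Roots in F_2: h(0) = 1; h(1) = 1.
Complete factorization: h(z) = (z^2 + z + 1)·(z^3 + z^2 + 1).
Factor degrees with multiplicity: 2 + 3 = 5.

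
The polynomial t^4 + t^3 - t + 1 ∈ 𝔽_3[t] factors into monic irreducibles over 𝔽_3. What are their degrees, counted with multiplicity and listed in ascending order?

Write h(t) = t^4 + t^3 - t + 1.
Roots in 𝔽_3: h(0) = 1; h(1) = 2; h(2) = 2.
Complete factorization: h(t) = (t^4 + t^3 - t + 1).
Factor degrees with multiplicity: 4 = 4.

4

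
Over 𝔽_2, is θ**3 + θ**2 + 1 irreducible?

Yes

Write g(θ) = θ**3 + θ**2 + 1.
Check for roots in 𝔽_2: g(0) = 1; g(1) = 1.
No roots. A degree-3 polynomial over a field with no linear factor is irreducible.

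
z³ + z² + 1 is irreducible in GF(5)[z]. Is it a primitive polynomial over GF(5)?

No

Write f(z) = z³ + z² + 1.
|GF(5^3)^×| = 5^3 − 1 = 124. Prime factorization: 124 = 2^2·31.
f is primitive ⇔ z has order 124 in GF(5)[z]/(f), i.e. z^(124/q) ≠ 1 for each prime q | 124.
z^(62) mod f = 1
z^(4) mod f = z² + 4z + 1.
Since z^(62) = 1, the order of z divides 62 < 124; not primitive.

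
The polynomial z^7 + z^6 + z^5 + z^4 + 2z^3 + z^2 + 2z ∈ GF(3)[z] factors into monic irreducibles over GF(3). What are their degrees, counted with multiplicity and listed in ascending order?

1, 1, 1, 2, 2

Write f(z) = z^7 + z^6 + z^5 + z^4 + 2z^3 + z^2 + 2z.
Roots in GF(3): f(0) = 0 → root; f(1) = 0 → root; f(2) = 0 → root.
Linear factors from roots: (z), (z + 2), (z + 1).
Complete factorization: f(z) = (z)·(z + 1)·(z + 2)·(z^2 + 2z + 2)^2.
Factor degrees with multiplicity: 1 + 1 + 1 + 2 + 2 = 7.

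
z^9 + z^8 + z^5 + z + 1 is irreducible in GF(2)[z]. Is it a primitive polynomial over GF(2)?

Yes

Write f(z) = z^9 + z^8 + z^5 + z + 1.
|GF(2^9)^×| = 2^9 − 1 = 511. Prime factorization: 511 = 7·73.
f is primitive ⇔ z has order 511 in GF(2)[z]/(f), i.e. z^(511/q) ≠ 1 for each prime q | 511.
z^(73) mod f = z^8 + z^5 + z^4 + z^3.
z^(7) mod f = z^7.
None equal 1, so z has full order 511; f is primitive.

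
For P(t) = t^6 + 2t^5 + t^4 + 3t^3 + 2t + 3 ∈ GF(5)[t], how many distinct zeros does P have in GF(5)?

Evaluate at each of the 5 elements of GF(5):
P(0) = 3; P(1) = 2; P(2) = 0 → root; P(3) = 1; P(4) = 3.
Roots: {2}.

1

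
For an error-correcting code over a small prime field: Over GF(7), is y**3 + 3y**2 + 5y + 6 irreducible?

No

Write h(y) = y**3 + 3y**2 + 5y + 6.
Check for roots in GF(7): h(0) = 6; h(1) = 1; h(2) = 1; h(3) = 5; h(4) = 5; h(5) = 0 → root; h(6) = 3.
h(5) = 0, so (y − 5) divides h(y); h is reducible.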